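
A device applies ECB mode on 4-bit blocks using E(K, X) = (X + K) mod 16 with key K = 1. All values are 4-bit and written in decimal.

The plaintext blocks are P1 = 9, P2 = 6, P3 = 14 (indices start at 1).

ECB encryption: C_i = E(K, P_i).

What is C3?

C3: E(K, 14) = 15.

C3 = 15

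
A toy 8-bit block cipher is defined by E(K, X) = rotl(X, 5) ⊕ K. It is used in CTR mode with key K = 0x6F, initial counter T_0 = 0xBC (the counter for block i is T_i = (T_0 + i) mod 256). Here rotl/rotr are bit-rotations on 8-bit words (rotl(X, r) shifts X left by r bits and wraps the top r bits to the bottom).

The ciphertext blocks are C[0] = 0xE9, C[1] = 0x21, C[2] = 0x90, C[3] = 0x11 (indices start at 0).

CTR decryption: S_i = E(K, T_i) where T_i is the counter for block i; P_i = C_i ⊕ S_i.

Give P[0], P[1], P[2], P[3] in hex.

P[0]: T = 0xBC, S = E(K, T) = 0xF8; 0xE9 ⊕ 0xF8 = 0x11.
P[1]: T = 0xBD, S = E(K, T) = 0xD8; 0x21 ⊕ 0xD8 = 0xF9.
P[2]: T = 0xBE, S = E(K, T) = 0xB8; 0x90 ⊕ 0xB8 = 0x28.
P[3]: T = 0xBF, S = E(K, T) = 0x98; 0x11 ⊕ 0x98 = 0x89.

P[0] = 0x11, P[1] = 0xF9, P[2] = 0x28, P[3] = 0x89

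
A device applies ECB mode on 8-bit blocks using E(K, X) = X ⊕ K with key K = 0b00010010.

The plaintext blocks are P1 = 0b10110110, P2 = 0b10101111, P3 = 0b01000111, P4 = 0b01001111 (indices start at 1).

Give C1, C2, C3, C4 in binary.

C1 = 0b10100100, C2 = 0b10111101, C3 = 0b01010101, C4 = 0b01011101

ECB encryption: C_i = E(K, P_i).
C1: E(K, 0b10110110) = 0b10100100.
C2: E(K, 0b10101111) = 0b10111101.
C3: E(K, 0b01000111) = 0b01010101.
C4: E(K, 0b01001111) = 0b01011101.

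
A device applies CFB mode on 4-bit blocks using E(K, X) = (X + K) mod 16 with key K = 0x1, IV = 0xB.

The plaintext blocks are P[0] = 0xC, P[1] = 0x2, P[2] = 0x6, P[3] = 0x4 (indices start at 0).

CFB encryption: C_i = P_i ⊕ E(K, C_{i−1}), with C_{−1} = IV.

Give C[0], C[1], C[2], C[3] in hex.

C[0] = 0x0, C[1] = 0x3, C[2] = 0x2, C[3] = 0x7

C[0]: E(K, 0xB) = 0xC; 0xC ⊕ 0xC = 0x0.
C[1]: E(K, 0x0) = 0x1; 0x2 ⊕ 0x1 = 0x3.
C[2]: E(K, 0x3) = 0x4; 0x6 ⊕ 0x4 = 0x2.
C[3]: E(K, 0x2) = 0x3; 0x4 ⊕ 0x3 = 0x7.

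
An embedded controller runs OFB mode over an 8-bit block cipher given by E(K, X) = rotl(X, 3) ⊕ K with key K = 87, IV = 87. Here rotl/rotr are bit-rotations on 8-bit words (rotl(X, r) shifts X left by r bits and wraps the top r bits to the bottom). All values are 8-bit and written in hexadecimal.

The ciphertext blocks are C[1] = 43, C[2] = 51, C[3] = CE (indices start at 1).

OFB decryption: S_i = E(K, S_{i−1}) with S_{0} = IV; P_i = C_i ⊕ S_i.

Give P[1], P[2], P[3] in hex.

P[1]: S = E(K, 87) = BB; 43 ⊕ BB = F8.
P[2]: S = E(K, BB) = 5A; 51 ⊕ 5A = 0B.
P[3]: S = E(K, 5A) = 55; CE ⊕ 55 = 9B.

P[1] = F8, P[2] = 0B, P[3] = 9B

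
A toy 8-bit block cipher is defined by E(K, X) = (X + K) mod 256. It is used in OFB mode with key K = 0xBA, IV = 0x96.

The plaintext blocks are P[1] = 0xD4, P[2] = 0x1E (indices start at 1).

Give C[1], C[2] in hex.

C[1] = 0x84, C[2] = 0x14

OFB encryption: S_i = E(K, S_{i−1}) with S_{0} = IV; C_i = P_i ⊕ S_i.
C[1]: S = E(K, 0x96) = 0x50; 0xD4 ⊕ 0x50 = 0x84.
C[2]: S = E(K, 0x50) = 0x0A; 0x1E ⊕ 0x0A = 0x14.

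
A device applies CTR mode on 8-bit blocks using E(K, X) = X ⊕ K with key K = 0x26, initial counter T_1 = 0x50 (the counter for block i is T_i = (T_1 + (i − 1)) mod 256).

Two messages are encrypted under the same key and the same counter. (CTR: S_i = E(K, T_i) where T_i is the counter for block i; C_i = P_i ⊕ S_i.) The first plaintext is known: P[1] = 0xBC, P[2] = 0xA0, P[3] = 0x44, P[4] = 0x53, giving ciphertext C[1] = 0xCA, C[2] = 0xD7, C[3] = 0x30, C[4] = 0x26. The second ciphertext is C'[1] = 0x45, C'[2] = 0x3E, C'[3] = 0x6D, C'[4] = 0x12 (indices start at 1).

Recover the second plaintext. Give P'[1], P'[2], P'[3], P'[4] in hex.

In CTR with a reused counter, both messages share the same keystream S_i, so C_i ⊕ C'_i = P_i ⊕ P'_i and thus P'_i = P_i ⊕ C_i ⊕ C'_i.
P'[1]: 0xBC ⊕ 0xCA ⊕ 0x45 = 0x33.
P'[2]: 0xA0 ⊕ 0xD7 ⊕ 0x3E = 0x49.
P'[3]: 0x44 ⊕ 0x30 ⊕ 0x6D = 0x19.
P'[4]: 0x53 ⊕ 0x26 ⊕ 0x12 = 0x67.

P'[1] = 0x33, P'[2] = 0x49, P'[3] = 0x19, P'[4] = 0x67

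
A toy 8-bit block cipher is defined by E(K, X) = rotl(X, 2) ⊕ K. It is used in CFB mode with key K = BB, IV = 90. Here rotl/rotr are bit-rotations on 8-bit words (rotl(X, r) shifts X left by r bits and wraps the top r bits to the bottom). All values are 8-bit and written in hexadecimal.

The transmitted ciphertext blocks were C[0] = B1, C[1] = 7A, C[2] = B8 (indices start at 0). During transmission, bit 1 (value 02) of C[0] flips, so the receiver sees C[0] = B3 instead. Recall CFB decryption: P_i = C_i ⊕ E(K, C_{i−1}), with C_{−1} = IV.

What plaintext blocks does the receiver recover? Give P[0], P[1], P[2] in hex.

Only C[0] changed, to B3. In CFB, a change in C_i flips the same bit in P_i and garbles P_{i+1}. Decrypting the received ciphertext:
P[0]: E(K, 90) = F9; B3 ⊕ F9 = 4A.
P[1]: E(K, B3) = 75; 7A ⊕ 75 = 0F.
P[2]: E(K, 7A) = 52; B8 ⊕ 52 = EA.
Blocks that differ from the original plaintext: P[0], P[1].

P[0] = 4A, P[1] = 0F, P[2] = EA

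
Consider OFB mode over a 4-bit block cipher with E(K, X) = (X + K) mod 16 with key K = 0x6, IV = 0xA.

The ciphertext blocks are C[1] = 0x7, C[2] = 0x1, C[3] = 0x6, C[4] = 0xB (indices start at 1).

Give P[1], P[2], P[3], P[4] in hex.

P[1] = 0x7, P[2] = 0x7, P[3] = 0xA, P[4] = 0x9

OFB decryption: S_i = E(K, S_{i−1}) with S_{0} = IV; P_i = C_i ⊕ S_i.
P[1]: S = E(K, 0xA) = 0x0; 0x7 ⊕ 0x0 = 0x7.
P[2]: S = E(K, 0x0) = 0x6; 0x1 ⊕ 0x6 = 0x7.
P[3]: S = E(K, 0x6) = 0xC; 0x6 ⊕ 0xC = 0xA.
P[4]: S = E(K, 0xC) = 0x2; 0xB ⊕ 0x2 = 0x9.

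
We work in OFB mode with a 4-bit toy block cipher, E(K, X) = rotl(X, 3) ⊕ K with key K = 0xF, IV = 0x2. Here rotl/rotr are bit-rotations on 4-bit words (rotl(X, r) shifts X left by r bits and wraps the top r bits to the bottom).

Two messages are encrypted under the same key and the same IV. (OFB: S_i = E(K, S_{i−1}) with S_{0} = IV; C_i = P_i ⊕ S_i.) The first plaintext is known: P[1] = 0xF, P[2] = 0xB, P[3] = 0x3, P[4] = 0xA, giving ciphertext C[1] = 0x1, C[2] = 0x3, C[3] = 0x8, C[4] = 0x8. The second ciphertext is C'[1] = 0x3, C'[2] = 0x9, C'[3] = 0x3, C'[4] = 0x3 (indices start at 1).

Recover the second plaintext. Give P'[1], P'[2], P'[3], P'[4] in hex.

P'[1] = 0xD, P'[2] = 0x1, P'[3] = 0x8, P'[4] = 0x1

In OFB with a reused IV, both messages share the same keystream S_i, so C_i ⊕ C'_i = P_i ⊕ P'_i and thus P'_i = P_i ⊕ C_i ⊕ C'_i.
P'[1]: 0xF ⊕ 0x1 ⊕ 0x3 = 0xD.
P'[2]: 0xB ⊕ 0x3 ⊕ 0x9 = 0x1.
P'[3]: 0x3 ⊕ 0x8 ⊕ 0x3 = 0x8.
P'[4]: 0xA ⊕ 0x8 ⊕ 0x3 = 0x1.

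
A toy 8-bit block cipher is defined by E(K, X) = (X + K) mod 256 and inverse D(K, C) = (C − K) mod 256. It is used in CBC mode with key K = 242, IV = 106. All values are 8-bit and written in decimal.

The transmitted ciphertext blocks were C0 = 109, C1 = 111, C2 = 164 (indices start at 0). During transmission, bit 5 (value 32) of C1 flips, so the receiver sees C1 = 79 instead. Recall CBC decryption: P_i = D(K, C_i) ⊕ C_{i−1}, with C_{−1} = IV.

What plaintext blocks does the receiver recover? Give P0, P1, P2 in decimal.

P0 = 17, P1 = 48, P2 = 253

Only C1 changed, to 79. In CBC, a change in C_i garbles P_i and flips the same bit in P_{i+1}. Decrypting the received ciphertext:
P0: D(K, 109) = 123; 123 ⊕ 106 = 17.
P1: D(K, 79) = 93; 93 ⊕ 109 = 48.
P2: D(K, 164) = 178; 178 ⊕ 79 = 253.
Blocks that differ from the original plaintext: P1, P2.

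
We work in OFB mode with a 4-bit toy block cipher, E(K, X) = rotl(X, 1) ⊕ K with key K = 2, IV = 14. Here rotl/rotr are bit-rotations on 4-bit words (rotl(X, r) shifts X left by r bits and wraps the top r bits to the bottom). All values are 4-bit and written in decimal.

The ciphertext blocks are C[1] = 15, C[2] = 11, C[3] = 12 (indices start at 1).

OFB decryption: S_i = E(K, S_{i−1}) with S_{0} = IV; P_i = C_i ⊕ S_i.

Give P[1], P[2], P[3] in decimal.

P[1] = 0, P[2] = 6, P[3] = 5

P[1]: S = E(K, 14) = 15; 15 ⊕ 15 = 0.
P[2]: S = E(K, 15) = 13; 11 ⊕ 13 = 6.
P[3]: S = E(K, 13) = 9; 12 ⊕ 9 = 5.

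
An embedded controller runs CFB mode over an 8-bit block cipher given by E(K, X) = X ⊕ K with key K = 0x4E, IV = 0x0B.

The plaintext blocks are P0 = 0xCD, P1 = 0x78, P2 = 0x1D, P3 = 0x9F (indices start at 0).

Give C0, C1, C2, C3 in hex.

C0 = 0x88, C1 = 0xBE, C2 = 0xED, C3 = 0x3C

CFB encryption: C_i = P_i ⊕ E(K, C_{i−1}), with C_{−1} = IV.
C0: E(K, 0x0B) = 0x45; 0xCD ⊕ 0x45 = 0x88.
C1: E(K, 0x88) = 0xC6; 0x78 ⊕ 0xC6 = 0xBE.
C2: E(K, 0xBE) = 0xF0; 0x1D ⊕ 0xF0 = 0xED.
C3: E(K, 0xED) = 0xA3; 0x9F ⊕ 0xA3 = 0x3C.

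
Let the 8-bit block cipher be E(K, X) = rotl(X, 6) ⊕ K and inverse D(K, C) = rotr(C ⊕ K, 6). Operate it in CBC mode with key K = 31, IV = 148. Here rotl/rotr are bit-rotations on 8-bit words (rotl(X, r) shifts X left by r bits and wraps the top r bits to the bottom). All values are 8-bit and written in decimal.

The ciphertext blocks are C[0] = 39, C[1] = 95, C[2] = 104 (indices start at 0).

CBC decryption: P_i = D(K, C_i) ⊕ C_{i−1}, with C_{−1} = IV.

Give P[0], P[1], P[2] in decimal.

P[0]: D(K, 39) = 224; 224 ⊕ 148 = 116.
P[1]: D(K, 95) = 1; 1 ⊕ 39 = 38.
P[2]: D(K, 104) = 221; 221 ⊕ 95 = 130.

P[0] = 116, P[1] = 38, P[2] = 130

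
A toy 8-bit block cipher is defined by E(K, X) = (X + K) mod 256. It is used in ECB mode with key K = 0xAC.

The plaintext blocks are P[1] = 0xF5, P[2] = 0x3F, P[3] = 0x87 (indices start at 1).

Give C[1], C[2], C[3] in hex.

C[1] = 0xA1, C[2] = 0xEB, C[3] = 0x33

ECB encryption: C_i = E(K, P_i).
C[1]: E(K, 0xF5) = 0xA1.
C[2]: E(K, 0x3F) = 0xEB.
C[3]: E(K, 0x87) = 0x33.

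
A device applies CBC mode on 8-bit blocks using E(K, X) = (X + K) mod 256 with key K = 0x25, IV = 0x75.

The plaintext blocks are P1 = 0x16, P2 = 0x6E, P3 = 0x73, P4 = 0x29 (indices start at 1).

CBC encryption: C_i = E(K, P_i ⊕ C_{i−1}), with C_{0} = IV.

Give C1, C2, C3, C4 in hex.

C1: P1 ⊕ 0x75 = 0x63; E(K, 0x63) = 0x88.
C2: P2 ⊕ 0x88 = 0xE6; E(K, 0xE6) = 0x0B.
C3: P3 ⊕ 0x0B = 0x78; E(K, 0x78) = 0x9D.
C4: P4 ⊕ 0x9D = 0xB4; E(K, 0xB4) = 0xD9.

C1 = 0x88, C2 = 0x0B, C3 = 0x9D, C4 = 0xD9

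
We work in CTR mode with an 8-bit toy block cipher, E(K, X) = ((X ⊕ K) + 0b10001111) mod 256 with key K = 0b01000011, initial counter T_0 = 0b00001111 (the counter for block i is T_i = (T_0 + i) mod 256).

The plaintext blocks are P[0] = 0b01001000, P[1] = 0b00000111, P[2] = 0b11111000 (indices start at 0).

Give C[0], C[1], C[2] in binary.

CTR encryption: S_i = E(K, T_i) where T_i is the counter for block i; C_i = P_i ⊕ S_i.
C[0]: T = 0b00001111, S = E(K, T) = 0b11011011; 0b01001000 ⊕ 0b11011011 = 0b10010011.
C[1]: T = 0b00010000, S = E(K, T) = 0b11100010; 0b00000111 ⊕ 0b11100010 = 0b11100101.
C[2]: T = 0b00010001, S = E(K, T) = 0b11100001; 0b11111000 ⊕ 0b11100001 = 0b00011001.

C[0] = 0b10010011, C[1] = 0b11100101, C[2] = 0b00011001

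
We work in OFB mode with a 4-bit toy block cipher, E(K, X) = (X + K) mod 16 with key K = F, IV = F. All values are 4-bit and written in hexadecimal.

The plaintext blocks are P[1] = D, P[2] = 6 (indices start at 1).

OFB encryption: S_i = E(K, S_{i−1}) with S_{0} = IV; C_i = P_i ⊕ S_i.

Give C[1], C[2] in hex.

C[1]: S = E(K, F) = E; D ⊕ E = 3.
C[2]: S = E(K, E) = D; 6 ⊕ D = B.

C[1] = 3, C[2] = B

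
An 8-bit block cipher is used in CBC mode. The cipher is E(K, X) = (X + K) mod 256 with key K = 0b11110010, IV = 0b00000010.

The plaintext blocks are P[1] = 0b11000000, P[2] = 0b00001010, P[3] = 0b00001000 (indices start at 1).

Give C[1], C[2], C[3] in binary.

CBC encryption: C_i = E(K, P_i ⊕ C_{i−1}), with C_{0} = IV.
C[1]: P[1] ⊕ 0b00000010 = 0b11000010; E(K, 0b11000010) = 0b10110100.
C[2]: P[2] ⊕ 0b10110100 = 0b10111110; E(K, 0b10111110) = 0b10110000.
C[3]: P[3] ⊕ 0b10110000 = 0b10111000; E(K, 0b10111000) = 0b10101010.

C[1] = 0b10110100, C[2] = 0b10110000, C[3] = 0b10101010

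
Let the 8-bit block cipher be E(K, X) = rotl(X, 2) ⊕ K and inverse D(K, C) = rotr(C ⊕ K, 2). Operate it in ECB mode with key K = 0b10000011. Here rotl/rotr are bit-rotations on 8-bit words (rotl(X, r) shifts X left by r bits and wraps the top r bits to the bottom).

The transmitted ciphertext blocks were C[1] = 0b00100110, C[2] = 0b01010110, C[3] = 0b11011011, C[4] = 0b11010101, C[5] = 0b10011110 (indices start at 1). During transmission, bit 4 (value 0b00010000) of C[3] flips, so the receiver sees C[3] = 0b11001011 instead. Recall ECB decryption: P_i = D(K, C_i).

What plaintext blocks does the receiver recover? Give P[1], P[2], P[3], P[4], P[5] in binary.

Only C[3] changed, to 0b11001011. In ECB, a change in C_i affects only P_i. Decrypting the received ciphertext:
P[1]: D(K, 0b00100110) = 0b01101001.
P[2]: D(K, 0b01010110) = 0b01110101.
P[3]: D(K, 0b11001011) = 0b00010010.
P[4]: D(K, 0b11010101) = 0b10010101.
P[5]: D(K, 0b10011110) = 0b01000111.
Blocks that differ from the original plaintext: P[3].

P[1] = 0b01101001, P[2] = 0b01110101, P[3] = 0b00010010, P[4] = 0b10010101, P[5] = 0b01000111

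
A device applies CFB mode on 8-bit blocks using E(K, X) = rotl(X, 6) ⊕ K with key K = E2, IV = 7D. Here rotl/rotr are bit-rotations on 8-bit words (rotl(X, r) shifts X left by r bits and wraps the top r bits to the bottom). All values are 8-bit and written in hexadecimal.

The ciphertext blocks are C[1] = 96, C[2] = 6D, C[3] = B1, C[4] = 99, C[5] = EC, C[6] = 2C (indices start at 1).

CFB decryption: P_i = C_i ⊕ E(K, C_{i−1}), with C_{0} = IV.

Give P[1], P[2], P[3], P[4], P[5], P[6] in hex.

P[1]: E(K, 7D) = BD; 96 ⊕ BD = 2B.
P[2]: E(K, 96) = 47; 6D ⊕ 47 = 2A.
P[3]: E(K, 6D) = B9; B1 ⊕ B9 = 08.
P[4]: E(K, B1) = 8E; 99 ⊕ 8E = 17.
P[5]: E(K, 99) = 84; EC ⊕ 84 = 68.
P[6]: E(K, EC) = D9; 2C ⊕ D9 = F5.

P[1] = 2B, P[2] = 2A, P[3] = 08, P[4] = 17, P[5] = 68, P[6] = F5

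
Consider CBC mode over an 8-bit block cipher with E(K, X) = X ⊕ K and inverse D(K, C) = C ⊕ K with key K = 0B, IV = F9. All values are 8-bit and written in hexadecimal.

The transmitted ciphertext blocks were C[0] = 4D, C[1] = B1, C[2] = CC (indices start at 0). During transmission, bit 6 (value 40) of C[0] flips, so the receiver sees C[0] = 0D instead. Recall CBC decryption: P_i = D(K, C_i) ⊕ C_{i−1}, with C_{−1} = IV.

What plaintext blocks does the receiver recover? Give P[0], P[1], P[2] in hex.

P[0] = FF, P[1] = B7, P[2] = 76

Only C[0] changed, to 0D. In CBC, a change in C_i garbles P_i and flips the same bit in P_{i+1}. Decrypting the received ciphertext:
P[0]: D(K, 0D) = 06; 06 ⊕ F9 = FF.
P[1]: D(K, B1) = BA; BA ⊕ 0D = B7.
P[2]: D(K, CC) = C7; C7 ⊕ B1 = 76.
Blocks that differ from the original plaintext: P[0], P[1].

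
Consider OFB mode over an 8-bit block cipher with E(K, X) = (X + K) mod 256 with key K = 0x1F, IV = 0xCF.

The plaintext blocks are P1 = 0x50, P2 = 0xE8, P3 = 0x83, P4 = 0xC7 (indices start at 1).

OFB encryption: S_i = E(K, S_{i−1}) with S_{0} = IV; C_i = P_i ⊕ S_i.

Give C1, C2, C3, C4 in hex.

C1: S = E(K, 0xCF) = 0xEE; 0x50 ⊕ 0xEE = 0xBE.
C2: S = E(K, 0xEE) = 0x0D; 0xE8 ⊕ 0x0D = 0xE5.
C3: S = E(K, 0x0D) = 0x2C; 0x83 ⊕ 0x2C = 0xAF.
C4: S = E(K, 0x2C) = 0x4B; 0xC7 ⊕ 0x4B = 0x8C.

C1 = 0xBE, C2 = 0xE5, C3 = 0xAF, C4 = 0x8C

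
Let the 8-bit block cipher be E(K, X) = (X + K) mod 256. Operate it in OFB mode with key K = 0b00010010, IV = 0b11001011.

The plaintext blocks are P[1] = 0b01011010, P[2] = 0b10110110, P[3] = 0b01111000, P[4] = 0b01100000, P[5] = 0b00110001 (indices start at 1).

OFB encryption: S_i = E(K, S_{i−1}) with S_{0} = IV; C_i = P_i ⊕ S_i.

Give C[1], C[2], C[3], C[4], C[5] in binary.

C[1] = 0b10000111, C[2] = 0b01011001, C[3] = 0b01111001, C[4] = 0b01110011, C[5] = 0b00010100

C[1]: S = E(K, 0b11001011) = 0b11011101; 0b01011010 ⊕ 0b11011101 = 0b10000111.
C[2]: S = E(K, 0b11011101) = 0b11101111; 0b10110110 ⊕ 0b11101111 = 0b01011001.
C[3]: S = E(K, 0b11101111) = 0b00000001; 0b01111000 ⊕ 0b00000001 = 0b01111001.
C[4]: S = E(K, 0b00000001) = 0b00010011; 0b01100000 ⊕ 0b00010011 = 0b01110011.
C[5]: S = E(K, 0b00010011) = 0b00100101; 0b00110001 ⊕ 0b00100101 = 0b00010100.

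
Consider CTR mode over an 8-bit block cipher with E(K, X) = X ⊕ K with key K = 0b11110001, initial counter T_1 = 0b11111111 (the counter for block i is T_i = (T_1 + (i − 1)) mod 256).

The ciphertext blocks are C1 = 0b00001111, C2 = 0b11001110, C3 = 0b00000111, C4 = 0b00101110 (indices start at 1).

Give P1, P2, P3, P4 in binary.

P1 = 0b00000001, P2 = 0b00111111, P3 = 0b11110111, P4 = 0b11011101

CTR decryption: S_i = E(K, T_i) where T_i is the counter for block i; P_i = C_i ⊕ S_i.
P1: T = 0b11111111, S = E(K, T) = 0b00001110; 0b00001111 ⊕ 0b00001110 = 0b00000001.
P2: T = 0b00000000, S = E(K, T) = 0b11110001; 0b11001110 ⊕ 0b11110001 = 0b00111111.
P3: T = 0b00000001, S = E(K, T) = 0b11110000; 0b00000111 ⊕ 0b11110000 = 0b11110111.
P4: T = 0b00000010, S = E(K, T) = 0b11110011; 0b00101110 ⊕ 0b11110011 = 0b11011101.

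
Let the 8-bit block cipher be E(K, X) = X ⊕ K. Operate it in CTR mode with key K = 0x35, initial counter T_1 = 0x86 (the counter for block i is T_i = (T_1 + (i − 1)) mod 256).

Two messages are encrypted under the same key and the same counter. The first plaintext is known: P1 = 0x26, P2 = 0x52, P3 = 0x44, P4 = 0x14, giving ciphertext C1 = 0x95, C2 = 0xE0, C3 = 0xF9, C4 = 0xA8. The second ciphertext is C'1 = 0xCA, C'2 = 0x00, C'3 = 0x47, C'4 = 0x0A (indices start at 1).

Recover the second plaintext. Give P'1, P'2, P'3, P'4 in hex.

P'1 = 0x79, P'2 = 0xB2, P'3 = 0xFA, P'4 = 0xB6

In CTR with a reused counter, both messages share the same keystream S_i, so C_i ⊕ C'_i = P_i ⊕ P'_i and thus P'_i = P_i ⊕ C_i ⊕ C'_i.
P'1: 0x26 ⊕ 0x95 ⊕ 0xCA = 0x79.
P'2: 0x52 ⊕ 0xE0 ⊕ 0x00 = 0xB2.
P'3: 0x44 ⊕ 0xF9 ⊕ 0x47 = 0xFA.
P'4: 0x14 ⊕ 0xA8 ⊕ 0x0A = 0xB6.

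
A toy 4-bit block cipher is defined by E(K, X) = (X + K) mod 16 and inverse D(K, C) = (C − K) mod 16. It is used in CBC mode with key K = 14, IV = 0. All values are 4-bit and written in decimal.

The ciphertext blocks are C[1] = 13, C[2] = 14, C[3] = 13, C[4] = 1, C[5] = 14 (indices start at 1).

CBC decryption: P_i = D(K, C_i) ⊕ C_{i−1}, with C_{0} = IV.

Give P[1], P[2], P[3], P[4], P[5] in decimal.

P[1] = 15, P[2] = 13, P[3] = 1, P[4] = 14, P[5] = 1

P[1]: D(K, 13) = 15; 15 ⊕ 0 = 15.
P[2]: D(K, 14) = 0; 0 ⊕ 13 = 13.
P[3]: D(K, 13) = 15; 15 ⊕ 14 = 1.
P[4]: D(K, 1) = 3; 3 ⊕ 13 = 14.
P[5]: D(K, 14) = 0; 0 ⊕ 1 = 1.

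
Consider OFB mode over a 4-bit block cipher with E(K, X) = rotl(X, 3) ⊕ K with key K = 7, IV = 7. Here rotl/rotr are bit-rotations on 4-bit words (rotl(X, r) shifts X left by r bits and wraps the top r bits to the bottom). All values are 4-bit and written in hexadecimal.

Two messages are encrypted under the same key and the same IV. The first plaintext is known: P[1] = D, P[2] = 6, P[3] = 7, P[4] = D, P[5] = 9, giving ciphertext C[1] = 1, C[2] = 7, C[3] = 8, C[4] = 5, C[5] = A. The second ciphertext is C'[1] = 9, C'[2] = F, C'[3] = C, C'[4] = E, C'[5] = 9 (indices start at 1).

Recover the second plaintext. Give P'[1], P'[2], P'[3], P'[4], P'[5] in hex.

P'[1] = 5, P'[2] = E, P'[3] = 3, P'[4] = 6, P'[5] = A

In OFB with a reused IV, both messages share the same keystream S_i, so C_i ⊕ C'_i = P_i ⊕ P'_i and thus P'_i = P_i ⊕ C_i ⊕ C'_i.
P'[1]: D ⊕ 1 ⊕ 9 = 5.
P'[2]: 6 ⊕ 7 ⊕ F = E.
P'[3]: 7 ⊕ 8 ⊕ C = 3.
P'[4]: D ⊕ 5 ⊕ E = 6.
P'[5]: 9 ⊕ A ⊕ 9 = A.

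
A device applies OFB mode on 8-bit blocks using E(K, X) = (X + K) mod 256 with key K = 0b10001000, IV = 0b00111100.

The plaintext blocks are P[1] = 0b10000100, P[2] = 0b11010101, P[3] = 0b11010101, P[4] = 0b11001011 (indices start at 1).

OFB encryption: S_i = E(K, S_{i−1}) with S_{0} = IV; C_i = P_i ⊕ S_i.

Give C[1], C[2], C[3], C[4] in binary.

C[1]: S = E(K, 0b00111100) = 0b11000100; 0b10000100 ⊕ 0b11000100 = 0b01000000.
C[2]: S = E(K, 0b11000100) = 0b01001100; 0b11010101 ⊕ 0b01001100 = 0b10011001.
C[3]: S = E(K, 0b01001100) = 0b11010100; 0b11010101 ⊕ 0b11010100 = 0b00000001.
C[4]: S = E(K, 0b11010100) = 0b01011100; 0b11001011 ⊕ 0b01011100 = 0b10010111.

C[1] = 0b01000000, C[2] = 0b10011001, C[3] = 0b00000001, C[4] = 0b10010111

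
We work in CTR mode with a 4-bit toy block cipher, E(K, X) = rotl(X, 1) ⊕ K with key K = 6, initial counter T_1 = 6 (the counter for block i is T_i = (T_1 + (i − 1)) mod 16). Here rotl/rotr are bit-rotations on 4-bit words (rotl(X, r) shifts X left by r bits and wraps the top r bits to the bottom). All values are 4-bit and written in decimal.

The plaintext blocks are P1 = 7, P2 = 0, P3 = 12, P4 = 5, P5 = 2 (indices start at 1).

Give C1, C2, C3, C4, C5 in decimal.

CTR encryption: S_i = E(K, T_i) where T_i is the counter for block i; C_i = P_i ⊕ S_i.
C1: T = 6, S = E(K, T) = 10; 7 ⊕ 10 = 13.
C2: T = 7, S = E(K, T) = 8; 0 ⊕ 8 = 8.
C3: T = 8, S = E(K, T) = 7; 12 ⊕ 7 = 11.
C4: T = 9, S = E(K, T) = 5; 5 ⊕ 5 = 0.
C5: T = 10, S = E(K, T) = 3; 2 ⊕ 3 = 1.

C1 = 13, C2 = 8, C3 = 11, C4 = 0, C5 = 1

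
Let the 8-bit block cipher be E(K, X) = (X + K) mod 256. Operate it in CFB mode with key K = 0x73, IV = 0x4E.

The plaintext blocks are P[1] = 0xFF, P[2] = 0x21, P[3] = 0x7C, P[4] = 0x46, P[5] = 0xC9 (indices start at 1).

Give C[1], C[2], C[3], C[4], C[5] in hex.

CFB encryption: C_i = P_i ⊕ E(K, C_{i−1}), with C_{0} = IV.
C[1]: E(K, 0x4E) = 0xC1; 0xFF ⊕ 0xC1 = 0x3E.
C[2]: E(K, 0x3E) = 0xB1; 0x21 ⊕ 0xB1 = 0x90.
C[3]: E(K, 0x90) = 0x03; 0x7C ⊕ 0x03 = 0x7F.
C[4]: E(K, 0x7F) = 0xF2; 0x46 ⊕ 0xF2 = 0xB4.
C[5]: E(K, 0xB4) = 0x27; 0xC9 ⊕ 0x27 = 0xEE.

C[1] = 0x3E, C[2] = 0x90, C[3] = 0x7F, C[4] = 0xB4, C[5] = 0xEE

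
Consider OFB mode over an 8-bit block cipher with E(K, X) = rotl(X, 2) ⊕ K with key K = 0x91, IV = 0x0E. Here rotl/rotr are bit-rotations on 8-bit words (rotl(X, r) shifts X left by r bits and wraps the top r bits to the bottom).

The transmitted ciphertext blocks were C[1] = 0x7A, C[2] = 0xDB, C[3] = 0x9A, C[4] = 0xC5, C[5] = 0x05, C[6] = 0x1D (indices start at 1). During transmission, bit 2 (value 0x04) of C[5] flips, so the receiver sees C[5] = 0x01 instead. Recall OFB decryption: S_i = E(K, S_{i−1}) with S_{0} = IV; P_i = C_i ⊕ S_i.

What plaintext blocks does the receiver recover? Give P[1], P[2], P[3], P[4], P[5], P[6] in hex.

P[1] = 0xD3, P[2] = 0xEC, P[3] = 0xD7, P[4] = 0x61, P[5] = 0x02, P[6] = 0x80

Only C[5] changed, to 0x01. In OFB, a change in C_i flips the same bit in P_i only; the keystream is unaffected. Decrypting the received ciphertext:
P[1]: S = E(K, 0x0E) = 0xA9; 0x7A ⊕ 0xA9 = 0xD3.
P[2]: S = E(K, 0xA9) = 0x37; 0xDB ⊕ 0x37 = 0xEC.
P[3]: S = E(K, 0x37) = 0x4D; 0x9A ⊕ 0x4D = 0xD7.
P[4]: S = E(K, 0x4D) = 0xA4; 0xC5 ⊕ 0xA4 = 0x61.
P[5]: S = E(K, 0xA4) = 0x03; 0x01 ⊕ 0x03 = 0x02.
P[6]: S = E(K, 0x03) = 0x9D; 0x1D ⊕ 0x9D = 0x80.
Blocks that differ from the original plaintext: P[5].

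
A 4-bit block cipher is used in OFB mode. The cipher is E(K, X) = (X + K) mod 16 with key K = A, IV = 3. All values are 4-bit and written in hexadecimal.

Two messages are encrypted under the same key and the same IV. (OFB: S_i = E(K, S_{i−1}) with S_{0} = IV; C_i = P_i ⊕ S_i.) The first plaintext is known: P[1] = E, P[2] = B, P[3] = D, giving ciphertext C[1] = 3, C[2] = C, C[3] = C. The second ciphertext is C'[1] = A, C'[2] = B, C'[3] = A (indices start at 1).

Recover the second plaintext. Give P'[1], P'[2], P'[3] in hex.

P'[1] = 7, P'[2] = C, P'[3] = B

In OFB with a reused IV, both messages share the same keystream S_i, so C_i ⊕ C'_i = P_i ⊕ P'_i and thus P'_i = P_i ⊕ C_i ⊕ C'_i.
P'[1]: E ⊕ 3 ⊕ A = 7.
P'[2]: B ⊕ C ⊕ B = C.
P'[3]: D ⊕ C ⊕ A = B.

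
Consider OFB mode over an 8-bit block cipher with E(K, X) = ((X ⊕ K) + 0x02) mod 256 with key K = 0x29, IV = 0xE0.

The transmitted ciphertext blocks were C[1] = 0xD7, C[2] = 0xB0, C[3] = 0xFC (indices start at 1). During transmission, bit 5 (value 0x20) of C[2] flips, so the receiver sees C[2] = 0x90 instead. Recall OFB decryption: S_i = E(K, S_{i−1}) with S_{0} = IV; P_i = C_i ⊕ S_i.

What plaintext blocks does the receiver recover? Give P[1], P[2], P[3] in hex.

Only C[2] changed, to 0x90. In OFB, a change in C_i flips the same bit in P_i only; the keystream is unaffected. Decrypting the received ciphertext:
P[1]: S = E(K, 0xE0) = 0xCB; 0xD7 ⊕ 0xCB = 0x1C.
P[2]: S = E(K, 0xCB) = 0xE4; 0x90 ⊕ 0xE4 = 0x74.
P[3]: S = E(K, 0xE4) = 0xCF; 0xFC ⊕ 0xCF = 0x33.
Blocks that differ from the original plaintext: P[2].

P[1] = 0x1C, P[2] = 0x74, P[3] = 0x33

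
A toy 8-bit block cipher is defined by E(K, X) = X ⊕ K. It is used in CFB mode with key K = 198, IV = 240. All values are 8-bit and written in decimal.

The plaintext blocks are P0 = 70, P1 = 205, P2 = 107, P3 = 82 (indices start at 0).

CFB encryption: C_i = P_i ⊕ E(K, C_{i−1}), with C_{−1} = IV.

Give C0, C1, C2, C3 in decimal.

C0 = 112, C1 = 123, C2 = 214, C3 = 66

C0: E(K, 240) = 54; 70 ⊕ 54 = 112.
C1: E(K, 112) = 182; 205 ⊕ 182 = 123.
C2: E(K, 123) = 189; 107 ⊕ 189 = 214.
C3: E(K, 214) = 16; 82 ⊕ 16 = 66.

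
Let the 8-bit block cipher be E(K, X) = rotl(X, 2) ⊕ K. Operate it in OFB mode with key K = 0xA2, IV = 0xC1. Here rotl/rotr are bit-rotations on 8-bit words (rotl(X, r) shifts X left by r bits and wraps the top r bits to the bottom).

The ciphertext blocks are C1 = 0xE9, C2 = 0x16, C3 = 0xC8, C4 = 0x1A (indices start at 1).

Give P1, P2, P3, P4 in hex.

P1 = 0x4C, P2 = 0x22, P3 = 0xBA, P4 = 0x71

OFB decryption: S_i = E(K, S_{i−1}) with S_{0} = IV; P_i = C_i ⊕ S_i.
P1: S = E(K, 0xC1) = 0xA5; 0xE9 ⊕ 0xA5 = 0x4C.
P2: S = E(K, 0xA5) = 0x34; 0x16 ⊕ 0x34 = 0x22.
P3: S = E(K, 0x34) = 0x72; 0xC8 ⊕ 0x72 = 0xBA.
P4: S = E(K, 0x72) = 0x6B; 0x1A ⊕ 0x6B = 0x71.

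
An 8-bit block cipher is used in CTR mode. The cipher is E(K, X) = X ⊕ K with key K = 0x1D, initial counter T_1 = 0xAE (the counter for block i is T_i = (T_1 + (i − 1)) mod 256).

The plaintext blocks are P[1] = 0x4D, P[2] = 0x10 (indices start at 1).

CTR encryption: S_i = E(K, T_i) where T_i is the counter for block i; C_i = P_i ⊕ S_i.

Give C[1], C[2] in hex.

C[1]: T = 0xAE, S = E(K, T) = 0xB3; 0x4D ⊕ 0xB3 = 0xFE.
C[2]: T = 0xAF, S = E(K, T) = 0xB2; 0x10 ⊕ 0xB2 = 0xA2.

C[1] = 0xFE, C[2] = 0xA2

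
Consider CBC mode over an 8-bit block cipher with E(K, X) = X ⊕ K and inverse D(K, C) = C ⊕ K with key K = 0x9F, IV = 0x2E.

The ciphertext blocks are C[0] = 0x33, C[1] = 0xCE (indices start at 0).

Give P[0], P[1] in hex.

P[0] = 0x82, P[1] = 0x62

CBC decryption: P_i = D(K, C_i) ⊕ C_{i−1}, with C_{−1} = IV.
P[0]: D(K, 0x33) = 0xAC; 0xAC ⊕ 0x2E = 0x82.
P[1]: D(K, 0xCE) = 0x51; 0x51 ⊕ 0x33 = 0x62.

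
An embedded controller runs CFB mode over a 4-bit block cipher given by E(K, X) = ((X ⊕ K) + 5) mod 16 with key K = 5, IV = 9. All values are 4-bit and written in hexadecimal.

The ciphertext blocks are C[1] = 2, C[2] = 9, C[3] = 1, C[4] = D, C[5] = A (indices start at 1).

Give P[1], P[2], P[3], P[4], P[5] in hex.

CFB decryption: P_i = C_i ⊕ E(K, C_{i−1}), with C_{0} = IV.
P[1]: E(K, 9) = 1; 2 ⊕ 1 = 3.
P[2]: E(K, 2) = C; 9 ⊕ C = 5.
P[3]: E(K, 9) = 1; 1 ⊕ 1 = 0.
P[4]: E(K, 1) = 9; D ⊕ 9 = 4.
P[5]: E(K, D) = D; A ⊕ D = 7.

P[1] = 3, P[2] = 5, P[3] = 0, P[4] = 4, P[5] = 7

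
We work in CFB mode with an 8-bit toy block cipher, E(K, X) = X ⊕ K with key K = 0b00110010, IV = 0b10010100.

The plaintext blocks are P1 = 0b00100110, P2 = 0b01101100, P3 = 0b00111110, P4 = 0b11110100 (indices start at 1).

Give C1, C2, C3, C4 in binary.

C1 = 0b10000000, C2 = 0b11011110, C3 = 0b11010010, C4 = 0b00010100

CFB encryption: C_i = P_i ⊕ E(K, C_{i−1}), with C_{0} = IV.
C1: E(K, 0b10010100) = 0b10100110; 0b00100110 ⊕ 0b10100110 = 0b10000000.
C2: E(K, 0b10000000) = 0b10110010; 0b01101100 ⊕ 0b10110010 = 0b11011110.
C3: E(K, 0b11011110) = 0b11101100; 0b00111110 ⊕ 0b11101100 = 0b11010010.
C4: E(K, 0b11010010) = 0b11100000; 0b11110100 ⊕ 0b11100000 = 0b00010100.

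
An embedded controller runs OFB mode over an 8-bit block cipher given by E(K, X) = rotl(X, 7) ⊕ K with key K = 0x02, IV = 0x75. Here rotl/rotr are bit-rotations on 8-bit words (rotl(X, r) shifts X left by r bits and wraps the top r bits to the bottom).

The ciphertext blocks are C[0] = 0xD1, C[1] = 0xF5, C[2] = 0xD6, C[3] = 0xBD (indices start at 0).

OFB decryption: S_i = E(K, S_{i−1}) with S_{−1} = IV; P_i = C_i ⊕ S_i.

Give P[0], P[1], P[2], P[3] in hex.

P[0] = 0x69, P[1] = 0xAB, P[2] = 0xFB, P[3] = 0x29

P[0]: S = E(K, 0x75) = 0xB8; 0xD1 ⊕ 0xB8 = 0x69.
P[1]: S = E(K, 0xB8) = 0x5E; 0xF5 ⊕ 0x5E = 0xAB.
P[2]: S = E(K, 0x5E) = 0x2D; 0xD6 ⊕ 0x2D = 0xFB.
P[3]: S = E(K, 0x2D) = 0x94; 0xBD ⊕ 0x94 = 0x29.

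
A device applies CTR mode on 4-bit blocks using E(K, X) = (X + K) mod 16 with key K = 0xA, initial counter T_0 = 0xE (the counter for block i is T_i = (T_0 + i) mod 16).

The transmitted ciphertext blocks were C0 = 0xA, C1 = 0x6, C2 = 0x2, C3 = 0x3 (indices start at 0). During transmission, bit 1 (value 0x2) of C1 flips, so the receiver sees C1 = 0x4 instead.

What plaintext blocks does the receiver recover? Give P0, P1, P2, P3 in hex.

CTR decryption: S_i = E(K, T_i) where T_i is the counter for block i; P_i = C_i ⊕ S_i.
Only C1 changed, to 0x4. In CTR, a change in C_i flips the same bit in P_i only; the keystream is unaffected. Decrypting the received ciphertext:
P0: T = 0xE, S = E(K, T) = 0x8; 0xA ⊕ 0x8 = 0x2.
P1: T = 0xF, S = E(K, T) = 0x9; 0x4 ⊕ 0x9 = 0xD.
P2: T = 0x0, S = E(K, T) = 0xA; 0x2 ⊕ 0xA = 0x8.
P3: T = 0x1, S = E(K, T) = 0xB; 0x3 ⊕ 0xB = 0x8.
Blocks that differ from the original plaintext: P1.

P0 = 0x2, P1 = 0xD, P2 = 0x8, P3 = 0x8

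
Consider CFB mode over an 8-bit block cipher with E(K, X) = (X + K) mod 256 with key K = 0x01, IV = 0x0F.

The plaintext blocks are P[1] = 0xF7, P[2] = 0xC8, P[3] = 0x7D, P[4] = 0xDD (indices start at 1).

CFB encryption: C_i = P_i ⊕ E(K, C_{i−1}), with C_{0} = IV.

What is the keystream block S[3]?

C[1]: E(K, 0x0F) = 0x10; 0xF7 ⊕ 0x10 = 0xE7.
C[2]: E(K, 0xE7) = 0xE8; 0xC8 ⊕ 0xE8 = 0x20.
C[3]: E(K, 0x20) = 0x21; 0x7D ⊕ 0x21 = 0x5C.
So S[3] = 0x21.

0x21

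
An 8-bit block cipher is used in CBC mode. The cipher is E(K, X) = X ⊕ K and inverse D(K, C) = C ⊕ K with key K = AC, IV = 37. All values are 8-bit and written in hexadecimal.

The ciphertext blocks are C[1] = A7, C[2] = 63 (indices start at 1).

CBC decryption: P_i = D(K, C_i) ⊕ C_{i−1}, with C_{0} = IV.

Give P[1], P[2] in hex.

P[1] = 3C, P[2] = 68

P[1]: D(K, A7) = 0B; 0B ⊕ 37 = 3C.
P[2]: D(K, 63) = CF; CF ⊕ A7 = 68.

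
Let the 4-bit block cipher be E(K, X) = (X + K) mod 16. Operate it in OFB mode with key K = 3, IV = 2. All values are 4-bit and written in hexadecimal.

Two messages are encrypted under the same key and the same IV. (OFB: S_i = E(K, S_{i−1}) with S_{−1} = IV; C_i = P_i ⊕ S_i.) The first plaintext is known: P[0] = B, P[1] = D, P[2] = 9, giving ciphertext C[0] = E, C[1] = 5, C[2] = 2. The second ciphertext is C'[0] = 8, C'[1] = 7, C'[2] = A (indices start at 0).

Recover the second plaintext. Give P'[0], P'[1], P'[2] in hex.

In OFB with a reused IV, both messages share the same keystream S_i, so C_i ⊕ C'_i = P_i ⊕ P'_i and thus P'_i = P_i ⊕ C_i ⊕ C'_i.
P'[0]: B ⊕ E ⊕ 8 = D.
P'[1]: D ⊕ 5 ⊕ 7 = F.
P'[2]: 9 ⊕ 2 ⊕ A = 1.

P'[0] = D, P'[1] = F, P'[2] = 1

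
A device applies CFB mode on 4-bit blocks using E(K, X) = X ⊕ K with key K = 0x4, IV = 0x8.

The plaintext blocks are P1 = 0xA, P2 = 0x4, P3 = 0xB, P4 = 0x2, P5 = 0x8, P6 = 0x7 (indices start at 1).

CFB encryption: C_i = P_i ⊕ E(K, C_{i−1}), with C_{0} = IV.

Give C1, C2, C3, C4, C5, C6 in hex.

C1 = 0x6, C2 = 0x6, C3 = 0x9, C4 = 0xF, C5 = 0x3, C6 = 0x0

C1: E(K, 0x8) = 0xC; 0xA ⊕ 0xC = 0x6.
C2: E(K, 0x6) = 0x2; 0x4 ⊕ 0x2 = 0x6.
C3: E(K, 0x6) = 0x2; 0xB ⊕ 0x2 = 0x9.
C4: E(K, 0x9) = 0xD; 0x2 ⊕ 0xD = 0xF.
C5: E(K, 0xF) = 0xB; 0x8 ⊕ 0xB = 0x3.
C6: E(K, 0x3) = 0x7; 0x7 ⊕ 0x7 = 0x0.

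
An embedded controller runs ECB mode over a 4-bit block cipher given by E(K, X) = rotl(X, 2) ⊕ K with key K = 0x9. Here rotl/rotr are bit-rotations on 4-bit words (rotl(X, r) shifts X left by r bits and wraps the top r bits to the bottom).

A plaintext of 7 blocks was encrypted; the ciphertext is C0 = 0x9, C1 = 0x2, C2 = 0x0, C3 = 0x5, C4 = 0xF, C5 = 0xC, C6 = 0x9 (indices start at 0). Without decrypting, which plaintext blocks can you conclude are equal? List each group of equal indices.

ECB encrypts each block independently with the same key, so equal ciphertext blocks imply equal plaintext blocks.
C0 = C6 = 0x9, so P0 = P6.

P0 = P6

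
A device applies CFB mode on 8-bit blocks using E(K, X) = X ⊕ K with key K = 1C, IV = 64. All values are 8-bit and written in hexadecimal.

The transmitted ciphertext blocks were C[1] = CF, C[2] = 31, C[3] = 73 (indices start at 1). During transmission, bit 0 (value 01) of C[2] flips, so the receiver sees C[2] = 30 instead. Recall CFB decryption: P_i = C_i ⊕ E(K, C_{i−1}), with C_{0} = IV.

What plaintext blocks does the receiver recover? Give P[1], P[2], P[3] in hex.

P[1] = B7, P[2] = E3, P[3] = 5F

Only C[2] changed, to 30. In CFB, a change in C_i flips the same bit in P_i and garbles P_{i+1}. Decrypting the received ciphertext:
P[1]: E(K, 64) = 78; CF ⊕ 78 = B7.
P[2]: E(K, CF) = D3; 30 ⊕ D3 = E3.
P[3]: E(K, 30) = 2C; 73 ⊕ 2C = 5F.
Blocks that differ from the original plaintext: P[2], P[3].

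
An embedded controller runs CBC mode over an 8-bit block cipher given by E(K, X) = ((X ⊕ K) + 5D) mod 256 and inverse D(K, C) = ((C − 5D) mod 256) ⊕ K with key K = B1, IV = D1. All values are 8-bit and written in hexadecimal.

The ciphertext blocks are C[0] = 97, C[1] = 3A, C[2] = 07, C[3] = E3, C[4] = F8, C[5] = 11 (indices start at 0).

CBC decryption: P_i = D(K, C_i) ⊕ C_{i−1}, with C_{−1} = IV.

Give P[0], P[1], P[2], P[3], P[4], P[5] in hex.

P[0] = 5A, P[1] = FB, P[2] = 21, P[3] = 30, P[4] = C9, P[5] = FD

P[0]: D(K, 97) = 8B; 8B ⊕ D1 = 5A.
P[1]: D(K, 3A) = 6C; 6C ⊕ 97 = FB.
P[2]: D(K, 07) = 1B; 1B ⊕ 3A = 21.
P[3]: D(K, E3) = 37; 37 ⊕ 07 = 30.
P[4]: D(K, F8) = 2A; 2A ⊕ E3 = C9.
P[5]: D(K, 11) = 05; 05 ⊕ F8 = FD.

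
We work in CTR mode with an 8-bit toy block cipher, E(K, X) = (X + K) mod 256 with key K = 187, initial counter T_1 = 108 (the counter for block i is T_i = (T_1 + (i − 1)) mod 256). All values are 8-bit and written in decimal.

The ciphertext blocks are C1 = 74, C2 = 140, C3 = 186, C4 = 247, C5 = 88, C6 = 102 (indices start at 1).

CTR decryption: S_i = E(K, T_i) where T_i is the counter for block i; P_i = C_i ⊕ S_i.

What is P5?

P5: T = 112, S = E(K, T) = 43; 88 ⊕ 43 = 115.

P5 = 115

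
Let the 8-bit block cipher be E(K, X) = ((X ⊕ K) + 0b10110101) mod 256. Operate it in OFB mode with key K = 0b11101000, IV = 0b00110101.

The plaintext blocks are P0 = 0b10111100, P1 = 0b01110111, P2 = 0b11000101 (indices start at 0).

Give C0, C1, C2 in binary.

C0 = 0b00101110, C1 = 0b01011000, C2 = 0b10111001

OFB encryption: S_i = E(K, S_{i−1}) with S_{−1} = IV; C_i = P_i ⊕ S_i.
C0: S = E(K, 0b00110101) = 0b10010010; 0b10111100 ⊕ 0b10010010 = 0b00101110.
C1: S = E(K, 0b10010010) = 0b00101111; 0b01110111 ⊕ 0b00101111 = 0b01011000.
C2: S = E(K, 0b00101111) = 0b01111100; 0b11000101 ⊕ 0b01111100 = 0b10111001.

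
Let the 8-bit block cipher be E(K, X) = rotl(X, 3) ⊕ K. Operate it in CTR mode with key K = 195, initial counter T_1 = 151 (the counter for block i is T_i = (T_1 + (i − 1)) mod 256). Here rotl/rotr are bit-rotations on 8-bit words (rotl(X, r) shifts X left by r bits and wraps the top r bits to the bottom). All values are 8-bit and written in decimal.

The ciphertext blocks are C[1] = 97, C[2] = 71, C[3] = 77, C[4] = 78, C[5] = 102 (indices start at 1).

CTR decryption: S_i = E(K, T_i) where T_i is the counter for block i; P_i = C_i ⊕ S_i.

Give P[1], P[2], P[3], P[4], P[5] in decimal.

P[1] = 30, P[2] = 64, P[3] = 66, P[4] = 89, P[5] = 121

P[1]: T = 151, S = E(K, T) = 127; 97 ⊕ 127 = 30.
P[2]: T = 152, S = E(K, T) = 7; 71 ⊕ 7 = 64.
P[3]: T = 153, S = E(K, T) = 15; 77 ⊕ 15 = 66.
P[4]: T = 154, S = E(K, T) = 23; 78 ⊕ 23 = 89.
P[5]: T = 155, S = E(K, T) = 31; 102 ⊕ 31 = 121.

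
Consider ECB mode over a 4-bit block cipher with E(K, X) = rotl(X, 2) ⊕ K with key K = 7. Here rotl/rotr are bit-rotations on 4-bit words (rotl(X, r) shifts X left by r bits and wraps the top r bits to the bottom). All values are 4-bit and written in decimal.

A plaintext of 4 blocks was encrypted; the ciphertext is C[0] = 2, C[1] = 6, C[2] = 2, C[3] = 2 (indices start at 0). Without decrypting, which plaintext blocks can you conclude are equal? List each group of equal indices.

ECB encrypts each block independently with the same key, so equal ciphertext blocks imply equal plaintext blocks.
C[0] = C[2] = C[3] = 2, so P[0] = P[2] = P[3].

P[0] = P[2] = P[3]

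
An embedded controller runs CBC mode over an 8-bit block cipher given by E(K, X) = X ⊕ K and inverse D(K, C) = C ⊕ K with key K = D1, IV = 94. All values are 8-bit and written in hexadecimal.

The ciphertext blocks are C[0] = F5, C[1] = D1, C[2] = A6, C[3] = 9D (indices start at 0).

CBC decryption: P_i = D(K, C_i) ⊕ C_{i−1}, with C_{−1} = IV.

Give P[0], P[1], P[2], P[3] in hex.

P[0] = B0, P[1] = F5, P[2] = A6, P[3] = EA

P[0]: D(K, F5) = 24; 24 ⊕ 94 = B0.
P[1]: D(K, D1) = 00; 00 ⊕ F5 = F5.
P[2]: D(K, A6) = 77; 77 ⊕ D1 = A6.
P[3]: D(K, 9D) = 4C; 4C ⊕ A6 = EA.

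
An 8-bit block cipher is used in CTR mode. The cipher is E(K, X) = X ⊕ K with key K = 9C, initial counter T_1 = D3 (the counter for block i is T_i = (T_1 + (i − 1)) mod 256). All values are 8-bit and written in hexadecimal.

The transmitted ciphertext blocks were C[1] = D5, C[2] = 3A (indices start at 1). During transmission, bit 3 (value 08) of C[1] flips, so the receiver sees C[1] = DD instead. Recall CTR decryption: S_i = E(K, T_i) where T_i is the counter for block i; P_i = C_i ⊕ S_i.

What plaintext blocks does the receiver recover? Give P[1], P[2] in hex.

Only C[1] changed, to DD. In CTR, a change in C_i flips the same bit in P_i only; the keystream is unaffected. Decrypting the received ciphertext:
P[1]: T = D3, S = E(K, T) = 4F; DD ⊕ 4F = 92.
P[2]: T = D4, S = E(K, T) = 48; 3A ⊕ 48 = 72.
Blocks that differ from the original plaintext: P[1].

P[1] = 92, P[2] = 72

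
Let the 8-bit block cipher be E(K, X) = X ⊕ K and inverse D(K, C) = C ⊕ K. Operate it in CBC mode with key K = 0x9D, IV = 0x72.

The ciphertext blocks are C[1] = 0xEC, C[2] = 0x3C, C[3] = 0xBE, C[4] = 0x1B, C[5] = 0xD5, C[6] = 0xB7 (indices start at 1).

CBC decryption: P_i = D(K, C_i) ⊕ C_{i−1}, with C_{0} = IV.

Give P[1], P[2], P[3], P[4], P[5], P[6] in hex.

P[1]: D(K, 0xEC) = 0x71; 0x71 ⊕ 0x72 = 0x03.
P[2]: D(K, 0x3C) = 0xA1; 0xA1 ⊕ 0xEC = 0x4D.
P[3]: D(K, 0xBE) = 0x23; 0x23 ⊕ 0x3C = 0x1F.
P[4]: D(K, 0x1B) = 0x86; 0x86 ⊕ 0xBE = 0x38.
P[5]: D(K, 0xD5) = 0x48; 0x48 ⊕ 0x1B = 0x53.
P[6]: D(K, 0xB7) = 0x2A; 0x2A ⊕ 0xD5 = 0xFF.

P[1] = 0x03, P[2] = 0x4D, P[3] = 0x1F, P[4] = 0x38, P[5] = 0x53, P[6] = 0xFF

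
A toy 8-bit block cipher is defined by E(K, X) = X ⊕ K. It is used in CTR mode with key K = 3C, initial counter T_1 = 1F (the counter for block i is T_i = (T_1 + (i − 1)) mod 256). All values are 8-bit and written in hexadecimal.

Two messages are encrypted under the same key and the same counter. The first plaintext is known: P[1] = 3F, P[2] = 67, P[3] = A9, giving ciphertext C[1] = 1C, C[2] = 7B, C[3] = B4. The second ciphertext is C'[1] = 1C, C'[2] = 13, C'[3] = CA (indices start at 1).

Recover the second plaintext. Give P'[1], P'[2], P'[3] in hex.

In CTR with a reused counter, both messages share the same keystream S_i, so C_i ⊕ C'_i = P_i ⊕ P'_i and thus P'_i = P_i ⊕ C_i ⊕ C'_i.
P'[1]: 3F ⊕ 1C ⊕ 1C = 3F.
P'[2]: 67 ⊕ 7B ⊕ 13 = 0F.
P'[3]: A9 ⊕ B4 ⊕ CA = D7.

P'[1] = 3F, P'[2] = 0F, P'[3] = D7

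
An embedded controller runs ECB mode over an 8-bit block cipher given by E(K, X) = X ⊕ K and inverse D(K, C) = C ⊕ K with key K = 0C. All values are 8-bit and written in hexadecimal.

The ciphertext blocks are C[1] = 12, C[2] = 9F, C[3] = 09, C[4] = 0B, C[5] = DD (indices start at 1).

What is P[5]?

P[5] = D1

ECB decryption: P_i = D(K, C_i).
P[5]: D(K, DD) = D1.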